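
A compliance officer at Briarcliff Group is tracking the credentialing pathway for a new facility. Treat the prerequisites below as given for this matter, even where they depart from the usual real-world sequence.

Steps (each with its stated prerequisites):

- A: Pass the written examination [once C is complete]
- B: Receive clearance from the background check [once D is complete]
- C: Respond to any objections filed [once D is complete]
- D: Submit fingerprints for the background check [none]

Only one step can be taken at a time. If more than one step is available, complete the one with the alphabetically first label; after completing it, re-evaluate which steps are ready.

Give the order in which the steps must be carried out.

D, B, C, A

Only D has no prerequisites, so it is first.
B and C are both available; B has the earlier label → B.
That leaves C as the only ready step → C.
A needed C, now all done → A.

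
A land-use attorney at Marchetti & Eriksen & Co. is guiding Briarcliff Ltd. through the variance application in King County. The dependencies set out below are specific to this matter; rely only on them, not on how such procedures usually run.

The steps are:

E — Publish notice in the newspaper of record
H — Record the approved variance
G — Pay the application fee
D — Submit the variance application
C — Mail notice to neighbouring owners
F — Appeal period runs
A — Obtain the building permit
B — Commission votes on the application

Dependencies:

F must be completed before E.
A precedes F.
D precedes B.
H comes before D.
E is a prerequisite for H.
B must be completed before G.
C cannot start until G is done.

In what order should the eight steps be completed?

A, F, E, H, D, B, G, C

Only A has no prerequisites, so it is first.
F needed A, now all done → F.
Next only E has its prerequisites met → E.
Next only H has its prerequisites met → H.
That leaves D as the only ready step → D.
Next only B has its prerequisites met → B.
G needed B, now all done → G.
Next only C has its prerequisites met → C.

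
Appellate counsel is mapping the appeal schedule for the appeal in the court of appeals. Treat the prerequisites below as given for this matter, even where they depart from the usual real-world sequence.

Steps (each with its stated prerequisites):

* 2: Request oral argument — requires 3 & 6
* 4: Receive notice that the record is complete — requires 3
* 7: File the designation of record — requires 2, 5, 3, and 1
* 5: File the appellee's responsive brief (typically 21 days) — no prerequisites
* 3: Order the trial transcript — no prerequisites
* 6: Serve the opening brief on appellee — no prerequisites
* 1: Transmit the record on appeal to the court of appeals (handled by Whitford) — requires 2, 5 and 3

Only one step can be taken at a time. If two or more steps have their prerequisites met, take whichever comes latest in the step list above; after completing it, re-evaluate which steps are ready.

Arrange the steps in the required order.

6, 3, 5, 4, 2, 1, 7

Nothing is required for 6, 3 and 5. 6 is listed later → 6 first.
3 and 5 are both available; 3 is listed later → 3.
4 and 2 now also ready, so the ready set is {5, 4, 2}; 5 is listed later → 5.
4 and 2 are both available; 4 is listed later → 4.
2 needed 6 and 3, now all done → 2.
1 is the only step now ready → 1.
7 is the only step now ready → 7.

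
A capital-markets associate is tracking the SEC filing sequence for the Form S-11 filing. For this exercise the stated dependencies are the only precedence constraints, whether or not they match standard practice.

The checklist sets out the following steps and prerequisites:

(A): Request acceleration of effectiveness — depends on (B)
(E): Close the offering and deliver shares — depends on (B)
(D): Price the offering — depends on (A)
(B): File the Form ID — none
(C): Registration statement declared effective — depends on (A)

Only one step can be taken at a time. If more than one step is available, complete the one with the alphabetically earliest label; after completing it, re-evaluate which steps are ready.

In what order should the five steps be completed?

(B) → (A) → (C) → (D) → (E)

(B) is the only step with nothing outstanding, so it goes first.
Ready: (A) and (E). (A) has the earlier label → (A).
Now (C), (D) and (E) have their prerequisites met. (C) has the earlier label, so (C) next.
Ready: (D) and (E). (D) has the earlier label → (D).
(E) is the only step now ready → (E).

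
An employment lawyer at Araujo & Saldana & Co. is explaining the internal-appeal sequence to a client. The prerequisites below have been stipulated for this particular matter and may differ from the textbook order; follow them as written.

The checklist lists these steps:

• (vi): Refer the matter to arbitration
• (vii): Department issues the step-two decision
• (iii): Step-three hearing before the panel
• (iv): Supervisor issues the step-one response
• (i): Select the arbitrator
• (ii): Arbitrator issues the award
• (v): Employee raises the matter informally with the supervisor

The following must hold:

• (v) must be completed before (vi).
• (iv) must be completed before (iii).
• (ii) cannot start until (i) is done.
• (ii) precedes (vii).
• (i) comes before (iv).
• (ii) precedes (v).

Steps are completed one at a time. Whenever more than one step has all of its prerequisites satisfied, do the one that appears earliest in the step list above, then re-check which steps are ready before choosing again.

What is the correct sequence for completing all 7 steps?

(i) is the only step with nothing outstanding, so it goes first.
Now (iv) and (ii) have their prerequisites met. (iv) is listed earlier, so (iv) next.
Ready: (iii) and (ii). (iii) is listed earlier → (iii).
(ii) is the only step now ready → (ii).
(vii) and (v) are both available; (vii) is listed earlier → (vii).
(v) needed (ii), now all done → (v).
(vi) is the only step now ready → (vi).

(i), (iv), (iii), (ii), (vii), (v), (vi)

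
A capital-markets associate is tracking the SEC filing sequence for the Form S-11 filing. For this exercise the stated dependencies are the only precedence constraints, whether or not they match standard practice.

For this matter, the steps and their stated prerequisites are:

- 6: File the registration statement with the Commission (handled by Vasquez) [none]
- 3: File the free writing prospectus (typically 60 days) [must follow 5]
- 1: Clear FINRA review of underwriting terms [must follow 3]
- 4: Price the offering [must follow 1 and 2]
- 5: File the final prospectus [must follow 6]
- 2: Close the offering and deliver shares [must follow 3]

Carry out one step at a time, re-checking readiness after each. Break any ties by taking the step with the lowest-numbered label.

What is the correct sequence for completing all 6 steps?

6 5 3 1 2 4

6 is the only step with nothing outstanding, so it goes first.
5 needed 6, now all done → 5.
Next only 3 has its prerequisites met → 3.
Now 1 and 2 have their prerequisites met. 1 has the earlier label, so 1 next.
2 needed 3, now all done → 2.
4 needed 1 and 2, now all done → 4.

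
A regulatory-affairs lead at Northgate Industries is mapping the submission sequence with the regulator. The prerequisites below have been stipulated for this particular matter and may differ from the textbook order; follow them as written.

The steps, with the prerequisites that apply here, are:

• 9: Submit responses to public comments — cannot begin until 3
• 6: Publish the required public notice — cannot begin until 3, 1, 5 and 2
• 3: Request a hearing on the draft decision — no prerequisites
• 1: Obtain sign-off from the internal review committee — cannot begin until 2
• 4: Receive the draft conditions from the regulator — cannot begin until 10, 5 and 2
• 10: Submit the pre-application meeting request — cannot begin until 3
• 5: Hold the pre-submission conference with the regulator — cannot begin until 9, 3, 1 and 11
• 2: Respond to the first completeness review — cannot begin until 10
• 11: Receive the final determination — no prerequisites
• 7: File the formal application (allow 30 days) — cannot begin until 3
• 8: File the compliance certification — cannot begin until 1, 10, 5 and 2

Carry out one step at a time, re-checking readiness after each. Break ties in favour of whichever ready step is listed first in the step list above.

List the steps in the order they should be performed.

3 and 11 have no prerequisites; 3 is listed earlier, so 3 is first.
9, 10, 11 and 7 are all available; 9 is listed earlier → 9.
Ready: 10, 11 and 7. 10 is listed earlier → 10.
2 now also ready, so the ready set is {2, 11, 7}; 2 is listed earlier → 2.
1 now also ready, so the ready set is {1, 11, 7}; 1 is listed earlier → 1.
Ready: 11 and 7. 11 is listed earlier → 11.
5 now also ready, so the ready set is {5, 7}; 5 is listed earlier → 5.
Ready: 6, 4, 7 and 8. 6 is listed earlier → 6.
4, 7 and 8 are all available; 4 is listed earlier → 4.
7 and 8 are both available; 7 is listed earlier → 7.
8 needed 1, 10, 5 and 2, now all done → 8.

3 → 9 → 10 → 2 → 1 → 11 → 5 → 6 → 4 → 7 → 8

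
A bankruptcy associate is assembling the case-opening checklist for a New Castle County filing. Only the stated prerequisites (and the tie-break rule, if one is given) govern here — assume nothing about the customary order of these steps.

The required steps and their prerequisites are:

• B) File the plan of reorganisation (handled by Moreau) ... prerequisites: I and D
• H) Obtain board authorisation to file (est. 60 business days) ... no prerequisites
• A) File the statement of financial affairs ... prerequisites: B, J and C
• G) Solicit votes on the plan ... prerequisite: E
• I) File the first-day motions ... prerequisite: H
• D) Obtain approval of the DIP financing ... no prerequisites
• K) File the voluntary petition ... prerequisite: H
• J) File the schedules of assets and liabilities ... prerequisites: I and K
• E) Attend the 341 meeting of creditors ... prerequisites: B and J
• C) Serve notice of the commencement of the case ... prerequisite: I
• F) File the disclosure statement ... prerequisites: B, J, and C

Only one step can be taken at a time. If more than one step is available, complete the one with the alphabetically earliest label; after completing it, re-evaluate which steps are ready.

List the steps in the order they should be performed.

D, H, I, B, C, K, J, A, E, F, G

D and H have no prerequisites; D has the earlier label, so D is first.
Next only H has its prerequisites met → H.
Now I and K have their prerequisites met. I has the earlier label, so I next.
B and C now also ready, so the ready set is {B, C, K}; B has the earlier label → B.
Now C and K have their prerequisites met. C has the earlier label, so C next.
Next only K has its prerequisites met → K.
That leaves J as the only ready step → J.
A, E and F are all available; A has the earlier label → A.
E and F are both available; E has the earlier label → E.
Now F and G have their prerequisites met. F has the earlier label, so F next.
G needed E, now all done → G.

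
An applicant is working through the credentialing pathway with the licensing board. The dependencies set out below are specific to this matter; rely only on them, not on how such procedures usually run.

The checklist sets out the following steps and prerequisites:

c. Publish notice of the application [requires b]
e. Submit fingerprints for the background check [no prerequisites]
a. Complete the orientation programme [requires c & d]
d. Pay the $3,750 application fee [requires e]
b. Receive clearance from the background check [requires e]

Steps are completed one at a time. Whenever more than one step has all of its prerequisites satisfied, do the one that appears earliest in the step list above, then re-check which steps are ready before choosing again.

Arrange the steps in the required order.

e is the only step with nothing outstanding, so it goes first.
d and b are both available; d is listed earlier → d.
That leaves b as the only ready step → b.
Next only c has its prerequisites met → c.
a needed c and d, now all done → a.

e d b c a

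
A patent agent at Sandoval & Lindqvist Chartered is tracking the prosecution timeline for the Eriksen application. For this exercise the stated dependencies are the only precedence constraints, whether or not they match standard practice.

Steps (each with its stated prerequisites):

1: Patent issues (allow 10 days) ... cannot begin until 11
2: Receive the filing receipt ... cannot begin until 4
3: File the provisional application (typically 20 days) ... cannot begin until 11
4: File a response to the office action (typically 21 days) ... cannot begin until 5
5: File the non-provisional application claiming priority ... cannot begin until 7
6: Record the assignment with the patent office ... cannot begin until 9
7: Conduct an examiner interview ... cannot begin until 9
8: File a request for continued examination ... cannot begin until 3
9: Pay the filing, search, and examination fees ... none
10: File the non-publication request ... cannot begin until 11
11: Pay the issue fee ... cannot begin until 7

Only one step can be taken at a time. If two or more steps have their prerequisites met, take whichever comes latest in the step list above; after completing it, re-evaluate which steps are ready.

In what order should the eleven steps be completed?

9 has no prerequisites → 9 first.
Now 7 and 6 have their prerequisites met. 7 is listed later, so 7 next.
11 and 5 now also ready, so the ready set is {11, 6, 5}; 11 is listed later → 11.
Now 10, 6, 5, 3 and 1 have their prerequisites met. 10 is listed later, so 10 next.
Now 6, 5, 3 and 1 have their prerequisites met. 6 is listed later, so 6 next.
5, 3 and 1 are all available; 5 is listed later → 5.
4 now also ready, so the ready set is {4, 3, 1}; 4 is listed later → 4.
2 now also ready, so the ready set is {3, 2, 1}; 3 is listed later → 3.
8 now also ready, so the ready set is {8, 2, 1}; 8 is listed later → 8.
Ready: 2 and 1. 2 is listed later → 2.
Next only 1 has its prerequisites met → 1.

9, 7, 11, 10, 6, 5, 4, 3, 8, 2, 1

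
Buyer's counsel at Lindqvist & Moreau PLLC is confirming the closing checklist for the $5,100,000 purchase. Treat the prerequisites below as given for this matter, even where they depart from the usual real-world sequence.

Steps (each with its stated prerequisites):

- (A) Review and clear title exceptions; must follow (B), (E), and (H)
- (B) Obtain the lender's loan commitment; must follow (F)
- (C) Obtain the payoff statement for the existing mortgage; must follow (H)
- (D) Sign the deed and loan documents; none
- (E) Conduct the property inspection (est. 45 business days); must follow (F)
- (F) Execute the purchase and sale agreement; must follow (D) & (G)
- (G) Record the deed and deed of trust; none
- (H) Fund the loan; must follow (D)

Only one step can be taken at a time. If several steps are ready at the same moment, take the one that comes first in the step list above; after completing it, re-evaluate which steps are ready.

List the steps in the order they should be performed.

(D) (G) (F) (B) (E) (H) (A) (C)

Nothing is required for (D) and (G). (D) is listed earlier → (D) first.
Now (G) and (H) have their prerequisites met. (G) is listed earlier, so (G) next.
(F) now also ready, so the ready set is {(F), (H)}; (F) is listed earlier → (F).
Ready: (B), (E) and (H). (B) is listed earlier → (B).
Now (E) and (H) have their prerequisites met. (E) is listed earlier, so (E) next.
Next only (H) has its prerequisites met → (H).
(A) and (C) are both available; (A) is listed earlier → (A).
Next only (C) has its prerequisites met → (C).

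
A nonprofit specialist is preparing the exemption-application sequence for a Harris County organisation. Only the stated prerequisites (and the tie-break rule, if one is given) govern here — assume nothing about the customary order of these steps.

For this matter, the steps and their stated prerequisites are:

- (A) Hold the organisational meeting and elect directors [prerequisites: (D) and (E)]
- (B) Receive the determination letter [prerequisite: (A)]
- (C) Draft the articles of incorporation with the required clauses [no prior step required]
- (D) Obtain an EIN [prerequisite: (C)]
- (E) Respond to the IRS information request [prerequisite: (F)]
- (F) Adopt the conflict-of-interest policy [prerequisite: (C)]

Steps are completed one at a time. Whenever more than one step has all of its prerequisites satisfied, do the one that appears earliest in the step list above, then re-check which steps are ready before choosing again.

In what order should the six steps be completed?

(C) has no prerequisites → (C) first.
(D) and (F) are both available; (D) is listed earlier → (D).
(F) is the only step now ready → (F).
That leaves (E) as the only ready step → (E).
Next only (A) has its prerequisites met → (A).
(B) needed (A), now all done → (B).

(C) → (D) → (F) → (E) → (A) → (B)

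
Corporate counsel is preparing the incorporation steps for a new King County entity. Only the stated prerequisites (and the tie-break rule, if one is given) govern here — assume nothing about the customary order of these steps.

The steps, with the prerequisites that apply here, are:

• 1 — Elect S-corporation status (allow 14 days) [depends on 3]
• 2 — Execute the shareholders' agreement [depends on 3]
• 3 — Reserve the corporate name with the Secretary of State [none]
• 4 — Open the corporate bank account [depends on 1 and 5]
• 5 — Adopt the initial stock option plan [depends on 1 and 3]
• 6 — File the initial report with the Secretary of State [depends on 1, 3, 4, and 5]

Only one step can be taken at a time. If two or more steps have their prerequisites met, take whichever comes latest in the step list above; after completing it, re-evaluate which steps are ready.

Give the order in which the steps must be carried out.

Only 3 has no prerequisites, so it is first.
2 and 1 are both available; 2 is listed later → 2.
Next only 1 has its prerequisites met → 1.
That leaves 5 as the only ready step → 5.
4 is the only step now ready → 4.
6 needed 5, 4, 3 and 1, now all done → 6.

3, 2, 1, 5, 4, 6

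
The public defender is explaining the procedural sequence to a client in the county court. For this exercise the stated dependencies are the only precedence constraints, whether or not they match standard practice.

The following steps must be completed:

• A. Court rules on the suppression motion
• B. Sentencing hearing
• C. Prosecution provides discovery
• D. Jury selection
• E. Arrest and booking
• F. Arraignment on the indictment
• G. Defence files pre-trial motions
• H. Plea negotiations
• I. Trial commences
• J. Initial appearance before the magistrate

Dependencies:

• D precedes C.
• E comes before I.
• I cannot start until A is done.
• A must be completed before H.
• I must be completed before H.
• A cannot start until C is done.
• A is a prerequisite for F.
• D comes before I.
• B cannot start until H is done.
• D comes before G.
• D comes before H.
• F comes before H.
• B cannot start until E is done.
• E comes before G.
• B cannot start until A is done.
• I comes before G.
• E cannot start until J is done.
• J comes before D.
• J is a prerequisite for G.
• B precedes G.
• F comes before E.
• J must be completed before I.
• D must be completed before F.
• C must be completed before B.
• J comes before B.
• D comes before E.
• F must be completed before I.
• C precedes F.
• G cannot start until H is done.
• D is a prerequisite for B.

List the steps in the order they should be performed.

J, D, C, A, F, E, I, H, B, G

J has no prerequisites → J first.
That leaves D as the only ready step → D.
That leaves C as the only ready step → C.
A is the only step now ready → A.
That leaves F as the only ready step → F.
E is the only step now ready → E.
Next only I has its prerequisites met → I.
H needed A, D, F and I, now all done → H.
B needed A, C, D, E, H and J, now all done → B.
That leaves G as the only ready step → G.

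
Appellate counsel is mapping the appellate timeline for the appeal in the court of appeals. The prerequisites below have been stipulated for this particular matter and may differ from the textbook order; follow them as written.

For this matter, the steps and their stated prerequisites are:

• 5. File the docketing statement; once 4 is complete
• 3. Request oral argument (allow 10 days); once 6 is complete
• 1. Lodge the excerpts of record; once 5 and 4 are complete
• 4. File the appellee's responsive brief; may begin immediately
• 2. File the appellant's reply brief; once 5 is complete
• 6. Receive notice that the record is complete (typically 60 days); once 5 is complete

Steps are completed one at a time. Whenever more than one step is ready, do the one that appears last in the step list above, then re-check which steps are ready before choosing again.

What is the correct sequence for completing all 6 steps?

4 is the only step with nothing outstanding, so it goes first.
5 needed 4, now all done → 5.
6, 2 and 1 are all available; 6 is listed later → 6.
2, 1 and 3 are all available; 2 is listed later → 2.
Now 1 and 3 have their prerequisites met. 1 is listed later, so 1 next.
3 is the only step now ready → 3.

4 → 5 → 6 → 2 → 1 → 3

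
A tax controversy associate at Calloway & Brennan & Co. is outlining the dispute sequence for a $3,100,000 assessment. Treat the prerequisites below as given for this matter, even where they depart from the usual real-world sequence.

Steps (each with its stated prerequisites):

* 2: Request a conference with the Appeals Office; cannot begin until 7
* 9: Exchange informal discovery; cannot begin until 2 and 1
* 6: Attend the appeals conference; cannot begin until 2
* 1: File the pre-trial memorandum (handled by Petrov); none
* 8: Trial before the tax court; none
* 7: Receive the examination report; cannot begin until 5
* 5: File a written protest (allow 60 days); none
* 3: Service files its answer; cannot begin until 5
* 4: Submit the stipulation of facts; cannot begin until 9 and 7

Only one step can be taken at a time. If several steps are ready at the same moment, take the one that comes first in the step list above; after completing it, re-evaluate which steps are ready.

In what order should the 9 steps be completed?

1, 8 and 5 have no prerequisites; 1 is listed earlier, so 1 is first.
Ready: 8 and 5. 8 is listed earlier → 8.
Next only 5 has its prerequisites met → 5.
7 and 3 are both available; 7 is listed earlier → 7.
Now 2 and 3 have their prerequisites met. 2 is listed earlier, so 2 next.
9, 6 and 3 are all available; 9 is listed earlier → 9.
4 now also ready, so the ready set is {6, 3, 4}; 6 is listed earlier → 6.
3 and 4 are both available; 3 is listed earlier → 3.
Next only 4 has its prerequisites met → 4.

1, 8, 5, 7, 2, 9, 6, 3, 4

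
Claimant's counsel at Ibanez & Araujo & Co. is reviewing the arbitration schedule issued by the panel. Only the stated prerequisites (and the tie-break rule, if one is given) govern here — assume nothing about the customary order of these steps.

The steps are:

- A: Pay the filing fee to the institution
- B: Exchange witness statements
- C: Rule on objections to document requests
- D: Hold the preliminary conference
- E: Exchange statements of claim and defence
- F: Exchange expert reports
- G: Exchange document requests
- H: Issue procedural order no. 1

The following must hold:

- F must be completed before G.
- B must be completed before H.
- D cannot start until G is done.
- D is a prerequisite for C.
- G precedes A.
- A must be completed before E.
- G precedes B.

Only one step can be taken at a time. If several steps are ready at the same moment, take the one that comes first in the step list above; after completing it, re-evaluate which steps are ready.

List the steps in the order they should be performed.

F, G, A, B, D, C, E, H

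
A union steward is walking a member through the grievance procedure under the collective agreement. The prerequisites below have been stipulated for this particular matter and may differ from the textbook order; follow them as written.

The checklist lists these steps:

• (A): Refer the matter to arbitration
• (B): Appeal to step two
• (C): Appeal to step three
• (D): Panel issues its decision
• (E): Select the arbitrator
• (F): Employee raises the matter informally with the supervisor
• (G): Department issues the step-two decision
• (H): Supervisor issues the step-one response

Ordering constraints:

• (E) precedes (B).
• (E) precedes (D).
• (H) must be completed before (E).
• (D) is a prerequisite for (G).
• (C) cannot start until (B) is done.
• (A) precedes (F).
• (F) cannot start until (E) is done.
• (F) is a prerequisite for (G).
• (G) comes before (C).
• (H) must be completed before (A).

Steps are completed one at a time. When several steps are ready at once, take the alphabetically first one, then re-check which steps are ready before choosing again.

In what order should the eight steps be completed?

(H) → (A) → (E) → (B) → (D) → (F) → (G) → (C)

(H) has no prerequisites → (H) first.
(A) and (E) are both available; (A) has the earlier label → (A).
(E) needed (H), now all done → (E).
(B), (D) and (F) are all available; (B) has the earlier label → (B).
Ready: (D) and (F). (D) has the earlier label → (D).
Next only (F) has its prerequisites met → (F).
That leaves (G) as the only ready step → (G).
(C) is the only step now ready → (C).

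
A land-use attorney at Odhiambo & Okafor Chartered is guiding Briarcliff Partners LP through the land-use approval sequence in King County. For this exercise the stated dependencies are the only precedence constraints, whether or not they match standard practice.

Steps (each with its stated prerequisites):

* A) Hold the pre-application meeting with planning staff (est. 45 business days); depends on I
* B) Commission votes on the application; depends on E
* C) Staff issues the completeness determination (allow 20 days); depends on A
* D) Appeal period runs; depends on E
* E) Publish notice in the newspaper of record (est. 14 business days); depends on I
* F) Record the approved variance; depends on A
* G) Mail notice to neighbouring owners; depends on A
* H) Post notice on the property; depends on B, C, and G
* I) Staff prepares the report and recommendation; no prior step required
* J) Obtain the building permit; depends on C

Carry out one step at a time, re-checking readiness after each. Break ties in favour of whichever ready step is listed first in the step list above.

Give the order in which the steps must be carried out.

I, A, C, E, B, D, F, G, H, J

I has no prerequisites → I first.
A and E are both available; A is listed earlier → A.
C, F and G now also ready, so the ready set is {C, E, F, G}; C is listed earlier → C.
J now also ready, so the ready set is {E, F, G, J}; E is listed earlier → E.
Ready: B, D, F, G and J. B is listed earlier → B.
Ready: D, F, G and J. D is listed earlier → D.
Ready: F, G and J. F is listed earlier → F.
Now G and J have their prerequisites met. G is listed earlier, so G next.
H now also ready, so the ready set is {H, J}; H is listed earlier → H.
J is the only step now ready → J.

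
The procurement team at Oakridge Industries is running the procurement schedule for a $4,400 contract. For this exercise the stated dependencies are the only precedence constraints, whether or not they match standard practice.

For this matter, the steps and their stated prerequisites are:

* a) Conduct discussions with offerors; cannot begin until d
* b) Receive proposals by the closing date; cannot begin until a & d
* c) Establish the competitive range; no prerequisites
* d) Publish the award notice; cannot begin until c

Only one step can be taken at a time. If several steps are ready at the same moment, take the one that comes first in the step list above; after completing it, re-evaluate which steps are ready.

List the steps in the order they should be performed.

c, d, a, b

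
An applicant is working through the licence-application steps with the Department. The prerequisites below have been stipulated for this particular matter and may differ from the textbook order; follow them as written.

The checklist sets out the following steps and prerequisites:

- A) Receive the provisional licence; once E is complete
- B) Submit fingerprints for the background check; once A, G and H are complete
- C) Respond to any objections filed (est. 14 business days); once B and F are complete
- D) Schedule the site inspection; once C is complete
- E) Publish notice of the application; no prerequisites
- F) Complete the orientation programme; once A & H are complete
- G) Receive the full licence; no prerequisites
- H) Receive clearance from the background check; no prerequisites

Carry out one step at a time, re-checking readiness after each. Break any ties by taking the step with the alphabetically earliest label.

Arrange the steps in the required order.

Nothing is required for E, G and H. E has the earlier label → E first.
Now A, G and H have their prerequisites met. A has the earlier label, so A next.
Ready: G and H. G has the earlier label → G.
That leaves H as the only ready step → H.
B and F are both available; B has the earlier label → B.
F needed A and H, now all done → F.
C is the only step now ready → C.
That leaves D as the only ready step → D.

E → A → G → H → B → F → C → D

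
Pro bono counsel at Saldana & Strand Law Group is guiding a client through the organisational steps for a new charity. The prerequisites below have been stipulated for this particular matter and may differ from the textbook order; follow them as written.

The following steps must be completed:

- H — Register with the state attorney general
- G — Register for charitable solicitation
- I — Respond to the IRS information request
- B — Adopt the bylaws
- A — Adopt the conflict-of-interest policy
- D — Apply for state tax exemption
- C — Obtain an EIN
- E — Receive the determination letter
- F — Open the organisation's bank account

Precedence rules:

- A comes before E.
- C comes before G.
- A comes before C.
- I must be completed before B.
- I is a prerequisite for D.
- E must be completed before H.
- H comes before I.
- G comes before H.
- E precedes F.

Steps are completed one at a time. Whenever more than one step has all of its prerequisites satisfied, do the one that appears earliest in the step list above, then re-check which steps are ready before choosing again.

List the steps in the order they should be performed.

A has no prerequisites → A first.
Ready: C and E. C is listed earlier → C.
G now also ready, so the ready set is {G, E}; G is listed earlier → G.
That leaves E as the only ready step → E.
Ready: H and F. H is listed earlier → H.
I now also ready, so the ready set is {I, F}; I is listed earlier → I.
Now B, D and F have their prerequisites met. B is listed earlier, so B next.
Now D and F have their prerequisites met. D is listed earlier, so D next.
F is the only step now ready → F.

A, C, G, E, H, I, B, D, F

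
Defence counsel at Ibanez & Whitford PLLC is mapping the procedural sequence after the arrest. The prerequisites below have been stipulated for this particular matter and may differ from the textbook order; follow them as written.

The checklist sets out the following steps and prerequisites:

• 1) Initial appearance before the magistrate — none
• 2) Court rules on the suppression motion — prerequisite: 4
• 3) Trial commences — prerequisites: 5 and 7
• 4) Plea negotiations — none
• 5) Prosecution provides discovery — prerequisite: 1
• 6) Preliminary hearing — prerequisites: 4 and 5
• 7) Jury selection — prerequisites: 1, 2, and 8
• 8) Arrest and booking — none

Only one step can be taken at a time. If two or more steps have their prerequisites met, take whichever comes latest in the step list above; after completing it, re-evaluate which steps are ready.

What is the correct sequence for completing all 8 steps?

Nothing is required for 8, 4 and 1. 8 is listed later → 8 first.
Ready: 4 and 1. 4 is listed later → 4.
2 now also ready, so the ready set is {2, 1}; 2 is listed later → 2.
1 is the only step now ready → 1.
7 and 5 are both available; 7 is listed later → 7.
That leaves 5 as the only ready step → 5.
Ready: 6 and 3. 6 is listed later → 6.
3 needed 7 and 5, now all done → 3.

8, 4, 2, 1, 7, 5, 6, 3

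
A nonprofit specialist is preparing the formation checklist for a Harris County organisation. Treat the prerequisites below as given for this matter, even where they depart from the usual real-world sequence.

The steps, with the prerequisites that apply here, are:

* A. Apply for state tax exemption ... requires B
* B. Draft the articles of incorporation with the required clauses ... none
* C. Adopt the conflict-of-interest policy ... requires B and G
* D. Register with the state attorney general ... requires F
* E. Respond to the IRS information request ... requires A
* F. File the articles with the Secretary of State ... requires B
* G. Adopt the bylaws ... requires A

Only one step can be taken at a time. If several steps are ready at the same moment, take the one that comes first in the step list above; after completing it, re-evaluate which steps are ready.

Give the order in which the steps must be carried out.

B has no prerequisites → B first.
A and F are both available; A is listed earlier → A.
E and G now also ready, so the ready set is {E, F, G}; E is listed earlier → E.
Now F and G have their prerequisites met. F is listed earlier, so F next.
Now D and G have their prerequisites met. D is listed earlier, so D next.
G needed A, now all done → G.
C needed B and G, now all done → C.

B A E F D G C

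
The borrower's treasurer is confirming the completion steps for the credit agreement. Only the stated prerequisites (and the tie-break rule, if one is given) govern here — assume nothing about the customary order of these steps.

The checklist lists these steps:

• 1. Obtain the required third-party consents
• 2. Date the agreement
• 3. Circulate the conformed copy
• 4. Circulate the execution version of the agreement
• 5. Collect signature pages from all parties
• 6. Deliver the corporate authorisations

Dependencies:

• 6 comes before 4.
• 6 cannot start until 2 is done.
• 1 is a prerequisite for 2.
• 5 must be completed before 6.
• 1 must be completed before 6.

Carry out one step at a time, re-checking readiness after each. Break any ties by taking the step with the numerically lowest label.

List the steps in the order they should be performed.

1 → 2 → 3 → 5 → 6 → 4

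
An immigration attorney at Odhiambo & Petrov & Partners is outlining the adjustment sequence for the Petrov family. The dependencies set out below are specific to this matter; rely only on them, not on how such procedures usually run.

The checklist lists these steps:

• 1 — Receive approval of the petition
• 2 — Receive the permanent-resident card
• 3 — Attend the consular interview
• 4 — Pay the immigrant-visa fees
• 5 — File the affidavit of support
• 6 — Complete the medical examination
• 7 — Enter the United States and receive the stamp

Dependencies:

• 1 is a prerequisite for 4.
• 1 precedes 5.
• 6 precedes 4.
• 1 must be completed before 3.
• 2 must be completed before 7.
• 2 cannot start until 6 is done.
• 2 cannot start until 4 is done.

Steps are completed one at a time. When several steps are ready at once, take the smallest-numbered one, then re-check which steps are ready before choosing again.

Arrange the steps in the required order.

1 and 6 have no prerequisites; 1 has the earlier label, so 1 is first.
Ready: 3, 5 and 6. 3 has the earlier label → 3.
5 and 6 are both available; 5 has the earlier label → 5.
6 is the only step now ready → 6.
4 needed 1 and 6, now all done → 4.
Next only 2 has its prerequisites met → 2.
Next only 7 has its prerequisites met → 7.

1, 3, 5, 6, 4, 2, 7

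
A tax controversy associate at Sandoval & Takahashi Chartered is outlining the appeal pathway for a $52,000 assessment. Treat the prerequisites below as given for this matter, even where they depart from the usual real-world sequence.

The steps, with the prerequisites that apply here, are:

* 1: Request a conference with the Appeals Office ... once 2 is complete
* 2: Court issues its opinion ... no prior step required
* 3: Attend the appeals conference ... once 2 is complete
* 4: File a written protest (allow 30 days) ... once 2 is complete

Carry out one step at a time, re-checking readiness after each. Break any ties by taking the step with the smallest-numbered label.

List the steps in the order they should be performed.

Only 2 has no prerequisites, so it is first.
Ready: 1, 3 and 4. 1 has the earlier label → 1.
3 and 4 are both available; 3 has the earlier label → 3.
Next only 4 has its prerequisites met → 4.

2, 1, 3, 4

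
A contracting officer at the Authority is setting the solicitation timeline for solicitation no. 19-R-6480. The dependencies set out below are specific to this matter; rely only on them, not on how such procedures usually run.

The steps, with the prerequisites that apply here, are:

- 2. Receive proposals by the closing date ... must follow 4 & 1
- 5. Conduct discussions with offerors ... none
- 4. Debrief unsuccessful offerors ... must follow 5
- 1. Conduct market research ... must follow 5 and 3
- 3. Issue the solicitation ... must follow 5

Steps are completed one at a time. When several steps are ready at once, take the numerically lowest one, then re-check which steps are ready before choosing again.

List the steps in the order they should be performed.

Only 5 has no prerequisites, so it is first.
Now 3 and 4 have their prerequisites met. 3 has the earlier label, so 3 next.
1 now also ready, so the ready set is {1, 4}; 1 has the earlier label → 1.
Next only 4 has its prerequisites met → 4.
2 is the only step now ready → 2.

5, 3, 1, 4, 2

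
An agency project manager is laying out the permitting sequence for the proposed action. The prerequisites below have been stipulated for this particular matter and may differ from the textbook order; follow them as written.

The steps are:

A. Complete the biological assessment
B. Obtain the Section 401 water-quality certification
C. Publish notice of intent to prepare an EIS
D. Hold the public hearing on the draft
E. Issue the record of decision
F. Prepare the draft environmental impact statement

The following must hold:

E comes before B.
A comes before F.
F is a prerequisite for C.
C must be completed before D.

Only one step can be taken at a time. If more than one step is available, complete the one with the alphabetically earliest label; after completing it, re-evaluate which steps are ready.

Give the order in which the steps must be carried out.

A, E, B, F, C, D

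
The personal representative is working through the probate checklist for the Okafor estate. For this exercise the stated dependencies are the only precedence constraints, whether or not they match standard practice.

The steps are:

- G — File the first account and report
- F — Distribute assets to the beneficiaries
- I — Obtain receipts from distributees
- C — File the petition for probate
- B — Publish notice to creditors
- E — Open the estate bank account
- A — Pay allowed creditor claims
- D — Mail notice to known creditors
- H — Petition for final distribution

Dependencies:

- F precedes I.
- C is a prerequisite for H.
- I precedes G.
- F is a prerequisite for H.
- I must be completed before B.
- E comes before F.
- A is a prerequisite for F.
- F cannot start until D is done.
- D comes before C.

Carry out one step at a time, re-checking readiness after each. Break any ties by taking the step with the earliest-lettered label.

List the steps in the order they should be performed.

A, D, C, E, F, H, I, B, G

A, D and E have no prerequisites; A has the earlier label, so A is first.
D and E are both available; D has the earlier label → D.
Ready: C and E. C has the earlier label → C.
Next only E has its prerequisites met → E.
F needed A, D and E, now all done → F.
Ready: H and I. H has the earlier label → H.
I is the only step now ready → I.
B and G are both available; B has the earlier label → B.
G is the only step now ready → G.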